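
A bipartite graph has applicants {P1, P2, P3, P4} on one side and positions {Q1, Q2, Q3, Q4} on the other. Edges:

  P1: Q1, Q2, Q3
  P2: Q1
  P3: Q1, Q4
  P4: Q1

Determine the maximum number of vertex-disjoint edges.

3

Unit-capacity flow: source→left, listed edges, right→sink; max matching = max flow.
Augmenting path P1→Q1 (+1); matched 1.
Augmenting path P3→Q4 (+1); matched 2.
Augmenting path P2→Q1→P1→Q2 (+1); matched 3.
No augmenting path remains; maximum matching = 3.
König certificate: {P1, P3, Q1} is a vertex cover of size 3 (every listed pair touches it), so no matching can be larger.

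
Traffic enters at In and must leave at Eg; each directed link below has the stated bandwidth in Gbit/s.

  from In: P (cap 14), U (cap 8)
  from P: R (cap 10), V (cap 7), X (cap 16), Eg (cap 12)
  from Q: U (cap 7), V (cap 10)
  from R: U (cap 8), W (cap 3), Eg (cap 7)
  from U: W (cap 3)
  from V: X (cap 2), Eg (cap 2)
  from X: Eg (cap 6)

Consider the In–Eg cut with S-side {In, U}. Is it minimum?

No — its capacity is 17, but the minimum cut has capacity 14.

Given cut capacity: 14 + 3 = 17.
Augment In→P→Eg: bottleneck 12, flow now 12.
Augment In→P→R→Eg: bottleneck 2, flow now 14.
No augmenting path remains; maximum flow = 14.
In the residual graph, reachable from In: {In, U, W}.
Min-cut edges: In→P (14); capacity 14 = 14.
Cut capacity 17 exceeds the max flow 14, so it is not minimum.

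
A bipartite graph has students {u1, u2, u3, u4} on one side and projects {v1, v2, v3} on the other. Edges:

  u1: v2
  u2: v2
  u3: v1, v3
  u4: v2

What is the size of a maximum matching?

2

Unit-capacity flow: source→left, listed edges, right→sink; max matching = max flow.
Augmenting path u1→v2 (+1); matched 1.
Augmenting path u3→v1 (+1); matched 2.
No augmenting path remains; maximum matching = 2.
König certificate: {u3, v2} is a vertex cover of size 2 (every listed pair touches it), so no matching can be larger.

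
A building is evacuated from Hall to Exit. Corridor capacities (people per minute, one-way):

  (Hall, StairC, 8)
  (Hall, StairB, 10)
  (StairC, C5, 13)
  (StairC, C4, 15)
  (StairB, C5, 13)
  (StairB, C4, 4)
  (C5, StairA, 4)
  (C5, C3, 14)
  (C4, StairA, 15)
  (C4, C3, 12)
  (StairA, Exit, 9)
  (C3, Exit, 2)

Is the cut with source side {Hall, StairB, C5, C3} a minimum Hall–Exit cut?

No — its capacity is 18, but the minimum cut has capacity 11.

Given cut capacity: 8 + 4 + 4 + 2 = 18.
Augment Hall→StairC→C5→StairA→Exit: bottleneck 4, flow now 4.
Augment Hall→StairC→C5→C3→Exit: bottleneck 2, flow now 6.
Augment Hall→StairC→C4→StairA→Exit: bottleneck 2, flow now 8.
Augment Hall→StairB→C4→StairA→Exit: bottleneck 3, flow now 11.
No augmenting path remains; maximum flow = 11.
In the residual graph, reachable from Hall: {Hall, StairC, StairB, C5, C4, StairA, C3}.
Min-cut edges: StairA→Exit (9), C3→Exit (2); capacity 9 + 2 = 11.
Cut capacity 18 exceeds the max flow 11, so it is not minimum.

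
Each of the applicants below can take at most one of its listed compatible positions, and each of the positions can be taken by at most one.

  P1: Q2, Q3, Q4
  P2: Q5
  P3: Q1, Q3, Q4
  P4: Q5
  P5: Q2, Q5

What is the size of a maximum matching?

4

Unit-capacity flow: source→left, listed edges, right→sink; max matching = max flow.
Augmenting path P1→Q2 (+1); matched 1.
Augmenting path P2→Q5 (+1); matched 2.
Augmenting path P3→Q1 (+1); matched 3.
Augmenting path P5→Q2→P1→Q3 (+1); matched 4.
No augmenting path remains; maximum matching = 4.
König certificate: {P1, P3, P5, Q5} is a vertex cover of size 4 (every listed pair touches it), so no matching can be larger.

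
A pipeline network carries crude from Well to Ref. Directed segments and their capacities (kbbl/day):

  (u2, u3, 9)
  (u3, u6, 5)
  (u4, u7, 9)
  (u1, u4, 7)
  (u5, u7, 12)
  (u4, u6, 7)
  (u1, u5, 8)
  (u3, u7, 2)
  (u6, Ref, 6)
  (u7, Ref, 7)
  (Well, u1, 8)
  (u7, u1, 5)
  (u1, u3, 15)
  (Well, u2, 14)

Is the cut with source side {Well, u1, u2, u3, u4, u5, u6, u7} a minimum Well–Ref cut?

Yes — it is a minimum cut (capacity 13).

Given cut capacity: 6 + 7 = 13.
Augment Well→u1→u3→u6→Ref: bottleneck 5, flow now 5.
Augment Well→u1→u3→u7→Ref: bottleneck 2, flow now 7.
Augment Well→u1→u4→u6→Ref: bottleneck 1, flow now 8.
Augment Well→u2→u3→u1→u4→u7→Ref: bottleneck 5, flow now 13. (uses reverse residual edge)
No augmenting path remains; maximum flow = 13.
Cut capacity 13 equals the max flow, so it is a minimum cut.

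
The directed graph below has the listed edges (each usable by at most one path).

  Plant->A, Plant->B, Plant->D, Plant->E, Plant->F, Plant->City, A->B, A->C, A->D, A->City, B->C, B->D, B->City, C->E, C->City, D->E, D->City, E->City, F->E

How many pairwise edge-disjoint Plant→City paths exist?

5

Assign every edge capacity 1; by Menger, the answer equals the max flow.
Path Plant→City (+1); total 1.
Path Plant→A→City (+1); total 2.
Path Plant→B→City (+1); total 3.
Path Plant→D→City (+1); total 4.
Path Plant→E→City (+1); total 5.
No residual Plant→City path; max flow = 5.
Certifying cut of size 5: {E→City, Plant→A, Plant→B, Plant→City, Plant→D}.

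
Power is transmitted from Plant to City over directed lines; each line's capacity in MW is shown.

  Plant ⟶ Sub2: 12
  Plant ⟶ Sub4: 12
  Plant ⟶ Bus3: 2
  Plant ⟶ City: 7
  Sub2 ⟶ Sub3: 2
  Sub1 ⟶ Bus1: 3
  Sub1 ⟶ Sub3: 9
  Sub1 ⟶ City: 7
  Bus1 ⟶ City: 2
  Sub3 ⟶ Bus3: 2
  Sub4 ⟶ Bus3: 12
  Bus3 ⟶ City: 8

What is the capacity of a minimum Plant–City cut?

15

Augment Plant→City: bottleneck 7, flow now 7.
Augment Plant→Bus3→City: bottleneck 2, flow now 9.
Augment Plant→Sub4→Bus3→City: bottleneck 6, flow now 15.
No augmenting path remains; maximum flow = 15.
By max-flow min-cut, the minimum cut capacity equals the max flow.
In the residual graph, reachable from Plant: {Plant, Sub2, Sub3, Sub4, Bus3}.
Min-cut edges: Plant→City (7), Bus3→City (8); capacity 7 + 8 = 15.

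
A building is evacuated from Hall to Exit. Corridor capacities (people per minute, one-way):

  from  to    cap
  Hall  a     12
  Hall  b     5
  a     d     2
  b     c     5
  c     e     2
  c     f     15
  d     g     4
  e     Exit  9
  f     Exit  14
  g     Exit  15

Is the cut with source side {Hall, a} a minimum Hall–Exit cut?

Yes — it is a minimum cut (capacity 7).

Given cut capacity: 5 + 2 = 7.
Augment Hall→a→d→g→Exit: bottleneck 2, flow now 2.
Augment Hall→b→c→e→Exit: bottleneck 2, flow now 4.
Augment Hall→b→c→f→Exit: bottleneck 3, flow now 7.
No augmenting path remains; maximum flow = 7.
Cut capacity 7 equals the max flow, so it is a minimum cut.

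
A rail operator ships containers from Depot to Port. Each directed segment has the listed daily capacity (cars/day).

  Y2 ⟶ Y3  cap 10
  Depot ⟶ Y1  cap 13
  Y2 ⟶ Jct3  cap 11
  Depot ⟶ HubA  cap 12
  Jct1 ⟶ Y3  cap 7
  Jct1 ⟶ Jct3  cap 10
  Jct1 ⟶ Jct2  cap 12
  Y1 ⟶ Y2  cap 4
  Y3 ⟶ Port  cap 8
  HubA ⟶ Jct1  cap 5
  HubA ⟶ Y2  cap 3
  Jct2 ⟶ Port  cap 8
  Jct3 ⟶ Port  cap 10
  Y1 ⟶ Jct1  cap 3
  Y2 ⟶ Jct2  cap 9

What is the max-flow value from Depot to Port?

Augment Depot→HubA→Y2→Jct2→Port: bottleneck 3, flow now 3.
Augment Depot→HubA→Jct1→Jct2→Port: bottleneck 5, flow now 8.
Augment Depot→Y1→Y2→Jct3→Port: bottleneck 4, flow now 12.
Augment Depot→Y1→Jct1→Jct3→Port: bottleneck 3, flow now 15.
No augmenting path remains; maximum flow = 15.
In the residual graph, reachable from Depot: {Depot, HubA, Y1}.
Min-cut edges: HubA→Y2 (3), HubA→Jct1 (5), Y1→Y2 (4), Y1→Jct1 (3); capacity 3 + 5 + 4 + 3 = 15.
This cut is saturated, so no flow can exceed 15.

15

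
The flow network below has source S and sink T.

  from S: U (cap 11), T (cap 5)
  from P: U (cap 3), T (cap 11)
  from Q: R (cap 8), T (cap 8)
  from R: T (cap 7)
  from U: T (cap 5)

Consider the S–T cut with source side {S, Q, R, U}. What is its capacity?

25

Edges leaving {S, Q, R, U}: S→T (5), Q→T (8), R→T (7), U→T (5).
Cut capacity = 5 + 8 + 7 + 5 = 25.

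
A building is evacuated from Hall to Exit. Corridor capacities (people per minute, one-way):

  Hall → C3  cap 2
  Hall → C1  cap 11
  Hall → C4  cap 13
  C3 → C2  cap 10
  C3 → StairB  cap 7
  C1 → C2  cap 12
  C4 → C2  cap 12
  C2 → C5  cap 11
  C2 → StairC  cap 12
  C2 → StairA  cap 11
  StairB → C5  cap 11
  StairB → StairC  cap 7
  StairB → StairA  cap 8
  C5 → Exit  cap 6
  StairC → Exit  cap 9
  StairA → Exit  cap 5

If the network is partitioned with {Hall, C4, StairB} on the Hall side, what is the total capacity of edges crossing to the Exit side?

51

Edges leaving {Hall, C4, StairB}: Hall→C3 (2), Hall→C1 (11), C4→C2 (12), StairB→C5 (11), StairB→StairC (7), StairB→StairA (8).
Cut capacity = 2 + 11 + 12 + 11 + 7 + 8 = 51.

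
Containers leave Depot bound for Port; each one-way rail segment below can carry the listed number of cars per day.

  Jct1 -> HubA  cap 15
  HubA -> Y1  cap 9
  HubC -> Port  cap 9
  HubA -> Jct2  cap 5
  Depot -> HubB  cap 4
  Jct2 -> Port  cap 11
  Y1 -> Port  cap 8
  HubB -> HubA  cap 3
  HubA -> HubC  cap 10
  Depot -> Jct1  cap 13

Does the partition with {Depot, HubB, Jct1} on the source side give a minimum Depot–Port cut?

Given cut capacity: 3 + 15 = 18.
Augment Depot→HubB→HubA→HubC→Port: bottleneck 3, flow now 3.
Augment Depot→Jct1→HubA→HubC→Port: bottleneck 6, flow now 9.
Augment Depot→Jct1→HubA→Y1→Port: bottleneck 7, flow now 16.
No augmenting path remains; maximum flow = 16.
In the residual graph, reachable from Depot: {Depot, HubB}.
Min-cut edges: Depot→Jct1 (13), HubB→HubA (3); capacity 13 + 3 = 16.
Cut capacity 18 exceeds the max flow 16, so it is not minimum.

No — its capacity is 18, but the minimum cut has capacity 16.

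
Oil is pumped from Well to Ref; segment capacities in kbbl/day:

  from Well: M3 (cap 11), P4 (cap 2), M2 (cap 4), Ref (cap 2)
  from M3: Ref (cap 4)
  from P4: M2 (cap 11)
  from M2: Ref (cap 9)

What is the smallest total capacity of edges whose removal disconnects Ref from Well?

12

Augment Well→Ref: bottleneck 2, flow now 2.
Augment Well→M3→Ref: bottleneck 4, flow now 6.
Augment Well→M2→Ref: bottleneck 4, flow now 10.
Augment Well→P4→M2→Ref: bottleneck 2, flow now 12.
No augmenting path remains; maximum flow = 12.
By max-flow min-cut, the minimum cut capacity equals the max flow.
In the residual graph, reachable from Well: {Well, M3}.
Min-cut edges: Well→P4 (2), Well→M2 (4), Well→Ref (2), M3→Ref (4); capacity 2 + 4 + 2 + 4 = 12.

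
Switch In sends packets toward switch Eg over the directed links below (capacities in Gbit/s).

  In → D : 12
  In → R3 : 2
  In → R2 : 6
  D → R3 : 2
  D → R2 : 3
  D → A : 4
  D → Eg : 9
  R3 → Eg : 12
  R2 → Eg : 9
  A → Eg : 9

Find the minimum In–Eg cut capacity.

Augment In→D→Eg: bottleneck 9, flow now 9.
Augment In→R3→Eg: bottleneck 2, flow now 11.
Augment In→R2→Eg: bottleneck 6, flow now 17.
Augment In→D→R3→Eg: bottleneck 2, flow now 19.
Augment In→D→R2→Eg: bottleneck 1, flow now 20.
No augmenting path remains; maximum flow = 20.
By max-flow min-cut, the minimum cut capacity equals the max flow.
In the residual graph, reachable from In: {In}.
Min-cut edges: In→D (12), In→R3 (2), In→R2 (6); capacity 12 + 2 + 6 = 20.

20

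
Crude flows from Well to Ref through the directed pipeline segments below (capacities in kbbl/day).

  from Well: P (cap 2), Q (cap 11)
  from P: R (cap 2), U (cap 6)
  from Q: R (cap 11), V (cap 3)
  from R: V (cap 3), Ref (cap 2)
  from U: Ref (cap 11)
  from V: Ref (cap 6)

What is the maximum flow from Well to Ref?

10

Augment Well→P→R→Ref: bottleneck 2, flow now 2.
Augment Well→Q→V→Ref: bottleneck 3, flow now 5.
Augment Well→Q→R→V→Ref: bottleneck 3, flow now 8.
Augment Well→Q→R→P→U→Ref: bottleneck 2, flow now 10. (uses reverse residual edge)
No augmenting path remains; maximum flow = 10.
In the residual graph, reachable from Well: {Well, Q, R}.
Min-cut edges: Well→P (2), Q→V (3), R→V (3), R→Ref (2); capacity 2 + 3 + 3 + 2 = 10.
This cut is saturated, so no flow can exceed 10.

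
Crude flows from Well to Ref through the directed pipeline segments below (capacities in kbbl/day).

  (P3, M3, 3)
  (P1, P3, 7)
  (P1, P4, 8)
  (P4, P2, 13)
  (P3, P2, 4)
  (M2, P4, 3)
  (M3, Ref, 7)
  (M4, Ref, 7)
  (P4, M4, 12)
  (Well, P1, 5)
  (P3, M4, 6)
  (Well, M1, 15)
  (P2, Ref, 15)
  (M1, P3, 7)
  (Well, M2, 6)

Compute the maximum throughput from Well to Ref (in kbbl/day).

15

Augment Well→M1→P3→M3→Ref: bottleneck 3, flow now 3.
Augment Well→M1→P3→P2→Ref: bottleneck 4, flow now 7.
Augment Well→M2→P4→P2→Ref: bottleneck 3, flow now 10.
Augment Well→P1→P4→P2→Ref: bottleneck 5, flow now 15.
No augmenting path remains; maximum flow = 15.
In the residual graph, reachable from Well: {Well, M1, M2}.
Min-cut edges: Well→P1 (5), M1→P3 (7), M2→P4 (3); capacity 5 + 7 + 3 = 15.
This cut is saturated, so no flow can exceed 15.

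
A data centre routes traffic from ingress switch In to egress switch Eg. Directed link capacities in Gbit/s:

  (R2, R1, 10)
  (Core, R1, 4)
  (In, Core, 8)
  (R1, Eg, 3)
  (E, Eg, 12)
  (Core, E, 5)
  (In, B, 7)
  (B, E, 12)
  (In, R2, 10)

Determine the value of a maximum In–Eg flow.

Augment In→R2→R1→Eg: bottleneck 3, flow now 3.
Augment In→B→E→Eg: bottleneck 7, flow now 10.
Augment In→Core→E→Eg: bottleneck 5, flow now 15.
No augmenting path remains; maximum flow = 15.
In the residual graph, reachable from In: {In, R2, Core, R1}.
Min-cut edges: In→B (7), Core→E (5), R1→Eg (3); capacity 7 + 5 + 3 = 15.
This cut is saturated, so no flow can exceed 15.

15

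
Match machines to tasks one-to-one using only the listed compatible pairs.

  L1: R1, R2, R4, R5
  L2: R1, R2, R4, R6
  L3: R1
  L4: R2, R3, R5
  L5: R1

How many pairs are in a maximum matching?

Unit-capacity flow: source→left, listed edges, right→sink; max matching = max flow.
Augmenting path L1→R1 (+1); matched 1.
Augmenting path L2→R2 (+1); matched 2.
Augmenting path L4→R3 (+1); matched 3.
Augmenting path L3→R1→L1→R4 (+1); matched 4.
No augmenting path remains; maximum matching = 4.
König certificate: {L1, L2, L4, R1} is a vertex cover of size 4 (every listed pair touches it), so no matching can be larger.

4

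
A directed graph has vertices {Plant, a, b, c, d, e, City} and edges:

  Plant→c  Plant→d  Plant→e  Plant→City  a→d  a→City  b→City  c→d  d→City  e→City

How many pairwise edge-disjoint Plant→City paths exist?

3

Assign every edge capacity 1; by Menger, the answer equals the max flow.
Path Plant→City (+1); total 1.
Path Plant→d→City (+1); total 2.
Path Plant→e→City (+1); total 3.
No residual Plant→City path; max flow = 3.
Certifying cut of size 3: {Plant→City, Plant→e, d→City}.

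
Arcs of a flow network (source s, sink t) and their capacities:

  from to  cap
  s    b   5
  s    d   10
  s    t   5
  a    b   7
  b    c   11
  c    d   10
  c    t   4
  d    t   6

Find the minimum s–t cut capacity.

15

Augment s→t: bottleneck 5, flow now 5.
Augment s→d→t: bottleneck 6, flow now 11.
Augment s→b→c→t: bottleneck 4, flow now 15.
No augmenting path remains; maximum flow = 15.
By max-flow min-cut, the minimum cut capacity equals the max flow.
In the residual graph, reachable from s: {s, b, c, d}.
Min-cut edges: s→t (5), c→t (4), d→t (6); capacity 5 + 4 + 6 = 15.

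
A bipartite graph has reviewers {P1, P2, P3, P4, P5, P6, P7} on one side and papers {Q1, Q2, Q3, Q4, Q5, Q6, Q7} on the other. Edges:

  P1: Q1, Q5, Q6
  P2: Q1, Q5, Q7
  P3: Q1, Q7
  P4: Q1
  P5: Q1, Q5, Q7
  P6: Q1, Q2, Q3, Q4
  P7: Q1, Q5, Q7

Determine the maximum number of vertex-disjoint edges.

Unit-capacity flow: source→left, listed edges, right→sink; max matching = max flow.
Augmenting path P1→Q1 (+1); matched 1.
Augmenting path P2→Q5 (+1); matched 2.
Augmenting path P3→Q7 (+1); matched 3.
Augmenting path P6→Q2 (+1); matched 4.
Augmenting path P4→Q1→P1→Q6 (+1); matched 5.
No augmenting path remains; maximum matching = 5.
König certificate: {P1, P6, Q1, Q5, Q7} is a vertex cover of size 5 (every listed pair touches it), so no matching can be larger.

5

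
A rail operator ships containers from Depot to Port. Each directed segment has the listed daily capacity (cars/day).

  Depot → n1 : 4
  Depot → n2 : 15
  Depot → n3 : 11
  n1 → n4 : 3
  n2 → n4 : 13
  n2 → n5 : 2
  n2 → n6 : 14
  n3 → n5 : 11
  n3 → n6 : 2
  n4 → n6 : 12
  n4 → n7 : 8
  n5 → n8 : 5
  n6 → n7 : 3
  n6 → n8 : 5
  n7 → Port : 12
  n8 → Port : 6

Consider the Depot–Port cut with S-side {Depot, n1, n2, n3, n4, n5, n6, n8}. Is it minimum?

Given cut capacity: 8 + 3 + 6 = 17.
Augment Depot→n1→n4→n7→Port: bottleneck 3, flow now 3.
Augment Depot→n2→n4→n7→Port: bottleneck 5, flow now 8.
Augment Depot→n2→n5→n8→Port: bottleneck 2, flow now 10.
Augment Depot→n2→n6→n7→Port: bottleneck 3, flow now 13.
Augment Depot→n2→n6→n8→Port: bottleneck 4, flow now 17.
No augmenting path remains; maximum flow = 17.
Cut capacity 17 equals the max flow, so it is a minimum cut.

Yes — it is a minimum cut (capacity 17).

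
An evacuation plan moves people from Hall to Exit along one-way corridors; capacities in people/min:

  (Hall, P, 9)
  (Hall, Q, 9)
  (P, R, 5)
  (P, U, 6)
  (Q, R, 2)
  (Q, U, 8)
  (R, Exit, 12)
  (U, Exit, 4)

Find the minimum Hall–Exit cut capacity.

11

Augment Hall→P→R→Exit: bottleneck 5, flow now 5.
Augment Hall→P→U→Exit: bottleneck 4, flow now 9.
Augment Hall→Q→R→Exit: bottleneck 2, flow now 11.
No augmenting path remains; maximum flow = 11.
By max-flow min-cut, the minimum cut capacity equals the max flow.
In the residual graph, reachable from Hall: {Hall, P, Q, U}.
Min-cut edges: P→R (5), Q→R (2), U→Exit (4); capacity 5 + 2 + 4 = 11.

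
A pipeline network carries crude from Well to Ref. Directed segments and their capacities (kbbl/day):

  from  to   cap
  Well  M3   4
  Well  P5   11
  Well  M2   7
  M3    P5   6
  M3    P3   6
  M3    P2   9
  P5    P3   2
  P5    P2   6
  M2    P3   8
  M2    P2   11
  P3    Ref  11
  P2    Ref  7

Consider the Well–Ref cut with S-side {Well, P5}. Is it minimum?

No — its capacity is 19, but the minimum cut has capacity 18.

Given cut capacity: 4 + 7 + 2 + 6 = 19.
Augment Well→M3→P3→Ref: bottleneck 4, flow now 4.
Augment Well→P5→P3→Ref: bottleneck 2, flow now 6.
Augment Well→P5→P2→Ref: bottleneck 6, flow now 12.
Augment Well→M2→P3→Ref: bottleneck 5, flow now 17.
Augment Well→M2→P2→Ref: bottleneck 1, flow now 18.
No augmenting path remains; maximum flow = 18.
In the residual graph, reachable from Well: {Well, M3, P5, M2, P3, P2}.
Min-cut edges: P3→Ref (11), P2→Ref (7); capacity 11 + 7 = 18.
Cut capacity 19 exceeds the max flow 18, so it is not minimum.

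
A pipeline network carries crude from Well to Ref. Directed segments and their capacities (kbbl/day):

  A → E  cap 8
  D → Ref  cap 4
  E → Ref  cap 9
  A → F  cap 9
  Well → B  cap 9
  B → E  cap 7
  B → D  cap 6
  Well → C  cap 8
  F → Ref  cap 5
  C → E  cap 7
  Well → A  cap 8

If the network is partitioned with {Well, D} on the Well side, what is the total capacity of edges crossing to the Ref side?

Edges leaving {Well, D}: Well→A (8), Well→B (9), Well→C (8), D→Ref (4).
Cut capacity = 8 + 9 + 8 + 4 = 29.

29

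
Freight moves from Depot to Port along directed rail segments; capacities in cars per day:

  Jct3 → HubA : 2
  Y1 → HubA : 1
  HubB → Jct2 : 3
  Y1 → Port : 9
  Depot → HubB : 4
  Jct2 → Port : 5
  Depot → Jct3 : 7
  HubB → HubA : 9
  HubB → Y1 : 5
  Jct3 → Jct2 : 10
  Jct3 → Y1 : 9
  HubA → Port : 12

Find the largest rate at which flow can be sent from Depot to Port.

Augment Depot→Jct3→Y1→Port: bottleneck 7, flow now 7.
Augment Depot→HubB→Y1→Port: bottleneck 2, flow now 9.
Augment Depot→HubB→HubA→Port: bottleneck 2, flow now 11.
No augmenting path remains; maximum flow = 11.
In the residual graph, reachable from Depot: {Depot}.
Min-cut edges: Depot→Jct3 (7), Depot→HubB (4); capacity 7 + 4 = 11.
This cut is saturated, so no flow can exceed 11.

11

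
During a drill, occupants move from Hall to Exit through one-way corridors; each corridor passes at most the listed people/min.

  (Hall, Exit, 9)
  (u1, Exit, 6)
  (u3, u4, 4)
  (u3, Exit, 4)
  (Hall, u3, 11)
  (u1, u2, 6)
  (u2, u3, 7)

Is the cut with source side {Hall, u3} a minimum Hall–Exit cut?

No — its capacity is 17, but the minimum cut has capacity 13.

Given cut capacity: 9 + 4 + 4 = 17.
Augment Hall→Exit: bottleneck 9, flow now 9.
Augment Hall→u3→Exit: bottleneck 4, flow now 13.
No augmenting path remains; maximum flow = 13.
In the residual graph, reachable from Hall: {Hall, u3, u4}.
Min-cut edges: Hall→Exit (9), u3→Exit (4); capacity 9 + 4 = 13.
Cut capacity 17 exceeds the max flow 13, so it is not minimum.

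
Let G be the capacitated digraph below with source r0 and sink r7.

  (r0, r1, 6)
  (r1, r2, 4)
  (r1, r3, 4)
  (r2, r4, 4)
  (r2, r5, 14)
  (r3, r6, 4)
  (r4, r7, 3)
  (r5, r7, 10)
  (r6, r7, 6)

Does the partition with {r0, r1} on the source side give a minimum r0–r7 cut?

Given cut capacity: 4 + 4 = 8.
Augment r0→r1→r2→r4→r7: bottleneck 3, flow now 3.
Augment r0→r1→r2→r5→r7: bottleneck 1, flow now 4.
Augment r0→r1→r3→r6→r7: bottleneck 2, flow now 6.
No augmenting path remains; maximum flow = 6.
In the residual graph, reachable from r0: {r0}.
Min-cut edges: r0→r1 (6); capacity 6 = 6.
Cut capacity 8 exceeds the max flow 6, so it is not minimum.

No — its capacity is 8, but the minimum cut has capacity 6.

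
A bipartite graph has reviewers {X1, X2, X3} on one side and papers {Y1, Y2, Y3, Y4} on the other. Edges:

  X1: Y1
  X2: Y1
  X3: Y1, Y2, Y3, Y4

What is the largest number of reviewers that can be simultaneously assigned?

Unit-capacity flow: source→left, listed edges, right→sink; max matching = max flow.
Augmenting path X1→Y1 (+1); matched 1.
Augmenting path X3→Y2 (+1); matched 2.
No augmenting path remains; maximum matching = 2.
König certificate: {X3, Y1} is a vertex cover of size 2 (every listed pair touches it), so no matching can be larger.

2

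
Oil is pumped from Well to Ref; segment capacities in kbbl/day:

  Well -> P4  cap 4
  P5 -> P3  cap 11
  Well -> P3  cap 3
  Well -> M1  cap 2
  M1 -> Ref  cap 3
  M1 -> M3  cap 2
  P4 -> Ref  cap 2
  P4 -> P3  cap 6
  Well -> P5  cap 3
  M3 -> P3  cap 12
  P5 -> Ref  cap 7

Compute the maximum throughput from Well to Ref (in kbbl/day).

Augment Well→M1→Ref: bottleneck 2, flow now 2.
Augment Well→P5→Ref: bottleneck 3, flow now 5.
Augment Well→P4→Ref: bottleneck 2, flow now 7.
No augmenting path remains; maximum flow = 7.
In the residual graph, reachable from Well: {Well, P4, P3}.
Min-cut edges: Well→M1 (2), Well→P5 (3), P4→Ref (2); capacity 2 + 3 + 2 = 7.
This cut is saturated, so no flow can exceed 7.

7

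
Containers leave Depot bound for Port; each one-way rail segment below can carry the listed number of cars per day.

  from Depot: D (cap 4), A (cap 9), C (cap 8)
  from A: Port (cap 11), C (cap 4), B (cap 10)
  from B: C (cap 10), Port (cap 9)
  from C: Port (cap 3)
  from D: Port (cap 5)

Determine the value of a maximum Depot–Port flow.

16

Augment Depot→A→Port: bottleneck 9, flow now 9.
Augment Depot→C→Port: bottleneck 3, flow now 12.
Augment Depot→D→Port: bottleneck 4, flow now 16.
No augmenting path remains; maximum flow = 16.
In the residual graph, reachable from Depot: {Depot, C}.
Min-cut edges: Depot→A (9), Depot→D (4), C→Port (3); capacity 9 + 4 + 3 = 16.
This cut is saturated, so no flow can exceed 16.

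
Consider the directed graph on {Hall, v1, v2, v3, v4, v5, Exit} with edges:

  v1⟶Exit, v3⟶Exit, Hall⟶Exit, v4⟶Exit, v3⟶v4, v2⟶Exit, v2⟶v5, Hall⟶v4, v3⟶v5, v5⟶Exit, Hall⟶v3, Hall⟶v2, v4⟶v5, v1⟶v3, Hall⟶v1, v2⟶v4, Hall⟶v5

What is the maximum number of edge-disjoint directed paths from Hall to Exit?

Assign every edge capacity 1; by Menger, the answer equals the max flow.
Path Hall→Exit (+1); total 1.
Path Hall→v1→Exit (+1); total 2.
Path Hall→v2→Exit (+1); total 3.
Path Hall→v3→Exit (+1); total 4.
Path Hall→v4→Exit (+1); total 5.
Path Hall→v5→Exit (+1); total 6.
No residual Hall→Exit path; max flow = 6.
Certifying cut of size 6: {Hall→Exit, Hall→v1, Hall→v2, Hall→v3, Hall→v4, Hall→v5}.

6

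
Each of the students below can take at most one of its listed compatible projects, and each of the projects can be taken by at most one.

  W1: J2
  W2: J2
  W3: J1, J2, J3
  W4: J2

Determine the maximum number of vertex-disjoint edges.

2

Unit-capacity flow: source→left, listed edges, right→sink; max matching = max flow.
Augmenting path W1→J2 (+1); matched 1.
Augmenting path W3→J1 (+1); matched 2.
No augmenting path remains; maximum matching = 2.
König certificate: {W3, J2} is a vertex cover of size 2 (every listed pair touches it), so no matching can be larger.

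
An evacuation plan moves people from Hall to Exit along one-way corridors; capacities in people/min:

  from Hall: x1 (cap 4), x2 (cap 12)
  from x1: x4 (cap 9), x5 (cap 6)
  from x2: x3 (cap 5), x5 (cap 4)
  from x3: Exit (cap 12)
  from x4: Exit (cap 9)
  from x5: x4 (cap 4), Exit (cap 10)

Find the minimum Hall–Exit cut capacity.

Augment Hall→x1→x4→Exit: bottleneck 4, flow now 4.
Augment Hall→x2→x3→Exit: bottleneck 5, flow now 9.
Augment Hall→x2→x5→Exit: bottleneck 4, flow now 13.
No augmenting path remains; maximum flow = 13.
By max-flow min-cut, the minimum cut capacity equals the max flow.
In the residual graph, reachable from Hall: {Hall, x2}.
Min-cut edges: Hall→x1 (4), x2→x3 (5), x2→x5 (4); capacity 4 + 5 + 4 = 13.

13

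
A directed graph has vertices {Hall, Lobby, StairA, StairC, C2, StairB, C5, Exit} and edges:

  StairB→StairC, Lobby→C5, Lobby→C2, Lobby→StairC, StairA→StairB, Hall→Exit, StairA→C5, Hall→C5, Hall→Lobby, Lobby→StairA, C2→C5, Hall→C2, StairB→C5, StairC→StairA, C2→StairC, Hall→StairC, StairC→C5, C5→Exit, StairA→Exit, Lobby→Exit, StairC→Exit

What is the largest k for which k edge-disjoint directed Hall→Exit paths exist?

Assign every edge capacity 1; by Menger, the answer equals the max flow.
Path Hall→Exit (+1); total 1.
Path Hall→Lobby→Exit (+1); total 2.
Path Hall→StairC→Exit (+1); total 3.
Path Hall→C5→Exit (+1); total 4.
Path Hall→C2→StairC→StairA→Exit (+1); total 5.
No residual Hall→Exit path; max flow = 5.
Certifying cut of size 5: {Hall→C2, Hall→C5, Hall→Exit, Hall→Lobby, Hall→StairC}.

5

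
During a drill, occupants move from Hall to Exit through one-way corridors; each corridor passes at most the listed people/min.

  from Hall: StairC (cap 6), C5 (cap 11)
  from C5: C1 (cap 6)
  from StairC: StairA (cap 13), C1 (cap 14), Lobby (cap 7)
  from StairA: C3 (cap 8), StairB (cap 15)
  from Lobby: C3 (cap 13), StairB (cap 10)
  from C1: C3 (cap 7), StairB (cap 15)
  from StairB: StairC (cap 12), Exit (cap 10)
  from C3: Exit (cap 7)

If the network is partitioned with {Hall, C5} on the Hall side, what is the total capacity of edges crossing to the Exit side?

12

Edges leaving {Hall, C5}: Hall→StairC (6), C5→C1 (6).
Cut capacity = 6 + 6 = 12.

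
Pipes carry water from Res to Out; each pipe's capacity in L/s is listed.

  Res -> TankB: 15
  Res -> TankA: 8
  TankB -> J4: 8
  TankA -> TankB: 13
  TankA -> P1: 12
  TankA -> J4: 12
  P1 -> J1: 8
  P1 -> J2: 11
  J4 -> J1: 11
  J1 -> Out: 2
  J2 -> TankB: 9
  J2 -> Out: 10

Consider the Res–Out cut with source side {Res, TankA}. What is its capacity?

Edges leaving {Res, TankA}: Res→TankB (15), TankA→TankB (13), TankA→P1 (12), TankA→J4 (12).
Cut capacity = 15 + 13 + 12 + 12 = 52.

52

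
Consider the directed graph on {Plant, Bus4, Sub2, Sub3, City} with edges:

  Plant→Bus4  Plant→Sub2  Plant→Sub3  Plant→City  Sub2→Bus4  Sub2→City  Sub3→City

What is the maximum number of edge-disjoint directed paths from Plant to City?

3

Assign every edge capacity 1; by Menger, the answer equals the max flow.
Path Plant→City (+1); total 1.
Path Plant→Sub2→City (+1); total 2.
Path Plant→Sub3→City (+1); total 3.
No residual Plant→City path; max flow = 3.
Certifying cut of size 3: {Plant→City, Plant→Sub2, Plant→Sub3}.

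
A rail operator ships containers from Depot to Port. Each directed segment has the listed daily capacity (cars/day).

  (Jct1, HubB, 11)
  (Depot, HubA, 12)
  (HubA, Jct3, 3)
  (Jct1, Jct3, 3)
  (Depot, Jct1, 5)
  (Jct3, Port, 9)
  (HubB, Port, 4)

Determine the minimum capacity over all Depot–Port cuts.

8

Augment Depot→Jct1→HubB→Port: bottleneck 4, flow now 4.
Augment Depot→Jct1→Jct3→Port: bottleneck 1, flow now 5.
Augment Depot→HubA→Jct3→Port: bottleneck 3, flow now 8.
No augmenting path remains; maximum flow = 8.
By max-flow min-cut, the minimum cut capacity equals the max flow.
In the residual graph, reachable from Depot: {Depot, HubA}.
Min-cut edges: Depot→Jct1 (5), HubA→Jct3 (3); capacity 5 + 3 = 8.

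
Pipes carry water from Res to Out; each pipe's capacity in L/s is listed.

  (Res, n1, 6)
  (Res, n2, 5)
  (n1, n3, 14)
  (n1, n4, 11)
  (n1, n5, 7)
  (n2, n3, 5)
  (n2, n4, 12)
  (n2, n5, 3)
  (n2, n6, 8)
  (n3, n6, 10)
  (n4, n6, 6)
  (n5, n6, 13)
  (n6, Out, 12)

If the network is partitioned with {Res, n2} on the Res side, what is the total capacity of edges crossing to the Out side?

34

Edges leaving {Res, n2}: Res→n1 (6), n2→n3 (5), n2→n4 (12), n2→n5 (3), n2→n6 (8).
Cut capacity = 6 + 5 + 12 + 3 + 8 = 34.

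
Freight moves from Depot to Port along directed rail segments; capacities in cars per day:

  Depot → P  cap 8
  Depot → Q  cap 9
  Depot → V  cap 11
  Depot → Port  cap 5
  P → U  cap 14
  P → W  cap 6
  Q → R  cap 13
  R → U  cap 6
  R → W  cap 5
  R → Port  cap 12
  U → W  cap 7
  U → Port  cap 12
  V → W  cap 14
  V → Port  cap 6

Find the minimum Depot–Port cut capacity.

28

Augment Depot→Port: bottleneck 5, flow now 5.
Augment Depot→V→Port: bottleneck 6, flow now 11.
Augment Depot→P→U→Port: bottleneck 8, flow now 19.
Augment Depot→Q→R→Port: bottleneck 9, flow now 28.
No augmenting path remains; maximum flow = 28.
By max-flow min-cut, the minimum cut capacity equals the max flow.
In the residual graph, reachable from Depot: {Depot, V, W}.
Min-cut edges: Depot→P (8), Depot→Q (9), Depot→Port (5), V→Port (6); capacity 8 + 9 + 5 + 6 = 28.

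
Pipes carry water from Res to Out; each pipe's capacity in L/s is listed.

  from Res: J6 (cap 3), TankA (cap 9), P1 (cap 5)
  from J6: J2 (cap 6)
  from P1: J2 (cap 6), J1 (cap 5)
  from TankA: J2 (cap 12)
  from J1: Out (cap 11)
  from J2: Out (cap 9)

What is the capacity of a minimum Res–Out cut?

Augment Res→J6→J2→Out: bottleneck 3, flow now 3.
Augment Res→P1→J1→Out: bottleneck 5, flow now 8.
Augment Res→TankA→J2→Out: bottleneck 6, flow now 14.
No augmenting path remains; maximum flow = 14.
By max-flow min-cut, the minimum cut capacity equals the max flow.
In the residual graph, reachable from Res: {Res, J6, TankA, J2}.
Min-cut edges: Res→P1 (5), J2→Out (9); capacity 5 + 9 = 14.

14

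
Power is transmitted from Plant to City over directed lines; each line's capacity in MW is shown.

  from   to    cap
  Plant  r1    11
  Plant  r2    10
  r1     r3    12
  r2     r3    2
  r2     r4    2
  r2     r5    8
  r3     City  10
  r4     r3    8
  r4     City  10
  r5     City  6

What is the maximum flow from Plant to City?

Augment Plant→r1→r3→City: bottleneck 10, flow now 10.
Augment Plant→r2→r4→City: bottleneck 2, flow now 12.
Augment Plant→r2→r5→City: bottleneck 6, flow now 18.
No augmenting path remains; maximum flow = 18.
In the residual graph, reachable from Plant: {Plant, r1, r2, r3, r5}.
Min-cut edges: r2→r4 (2), r3→City (10), r5→City (6); capacity 2 + 10 + 6 = 18.
This cut is saturated, so no flow can exceed 18.

18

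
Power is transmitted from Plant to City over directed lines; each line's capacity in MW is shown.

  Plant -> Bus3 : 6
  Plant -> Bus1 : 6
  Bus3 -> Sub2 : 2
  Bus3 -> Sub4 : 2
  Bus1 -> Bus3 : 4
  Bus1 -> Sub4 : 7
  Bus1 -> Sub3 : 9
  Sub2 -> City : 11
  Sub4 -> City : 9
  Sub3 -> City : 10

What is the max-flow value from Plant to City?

Augment Plant→Bus3→Sub2→City: bottleneck 2, flow now 2.
Augment Plant→Bus3→Sub4→City: bottleneck 2, flow now 4.
Augment Plant→Bus1→Sub4→City: bottleneck 6, flow now 10.
No augmenting path remains; maximum flow = 10.
In the residual graph, reachable from Plant: {Plant, Bus3}.
Min-cut edges: Plant→Bus1 (6), Bus3→Sub2 (2), Bus3→Sub4 (2); capacity 6 + 2 + 2 = 10.
This cut is saturated, so no flow can exceed 10.

10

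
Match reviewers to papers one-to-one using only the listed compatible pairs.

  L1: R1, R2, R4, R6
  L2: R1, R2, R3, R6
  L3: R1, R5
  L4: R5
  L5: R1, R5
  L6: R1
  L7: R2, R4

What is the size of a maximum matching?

5

Unit-capacity flow: source→left, listed edges, right→sink; max matching = max flow.
Augmenting path L1→R1 (+1); matched 1.
Augmenting path L2→R2 (+1); matched 2.
Augmenting path L3→R5 (+1); matched 3.
Augmenting path L7→R4 (+1); matched 4.
Augmenting path L5→R1→L1→R6 (+1); matched 5.
No augmenting path remains; maximum matching = 5.
König certificate: {L1, L2, L7, R1, R5} is a vertex cover of size 5 (every listed pair touches it), so no matching can be larger.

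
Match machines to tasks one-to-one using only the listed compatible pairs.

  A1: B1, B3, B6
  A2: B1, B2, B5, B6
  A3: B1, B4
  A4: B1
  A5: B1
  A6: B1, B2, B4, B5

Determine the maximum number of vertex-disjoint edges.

5

Unit-capacity flow: source→left, listed edges, right→sink; max matching = max flow.
Augmenting path A1→B1 (+1); matched 1.
Augmenting path A2→B2 (+1); matched 2.
Augmenting path A3→B4 (+1); matched 3.
Augmenting path A6→B5 (+1); matched 4.
Augmenting path A4→B1→A1→B3 (+1); matched 5.
No augmenting path remains; maximum matching = 5.
König certificate: {A1, A2, A3, A6, B1} is a vertex cover of size 5 (every listed pair touches it), so no matching can be larger.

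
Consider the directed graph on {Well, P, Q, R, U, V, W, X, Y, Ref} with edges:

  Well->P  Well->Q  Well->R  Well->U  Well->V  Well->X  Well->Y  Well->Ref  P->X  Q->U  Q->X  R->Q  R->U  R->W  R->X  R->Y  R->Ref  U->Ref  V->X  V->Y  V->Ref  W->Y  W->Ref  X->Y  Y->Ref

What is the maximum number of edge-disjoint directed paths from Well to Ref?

5

Assign every edge capacity 1; by Menger, the answer equals the max flow.
Path Well→Ref (+1); total 1.
Path Well→R→Ref (+1); total 2.
Path Well→U→Ref (+1); total 3.
Path Well→V→Ref (+1); total 4.
Path Well→Y→Ref (+1); total 5.
No residual Well→Ref path; max flow = 5.
Certifying cut of size 5: {U→Ref, Well→R, Well→Ref, Well→V, Y→Ref}.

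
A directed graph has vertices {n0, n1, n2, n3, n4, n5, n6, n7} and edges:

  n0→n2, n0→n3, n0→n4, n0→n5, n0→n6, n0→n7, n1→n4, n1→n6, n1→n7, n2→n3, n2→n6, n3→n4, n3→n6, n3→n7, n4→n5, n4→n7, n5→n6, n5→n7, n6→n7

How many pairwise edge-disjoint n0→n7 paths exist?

5

Assign every edge capacity 1; by Menger, the answer equals the max flow.
Path n0→n7 (+1); total 1.
Path n0→n3→n7 (+1); total 2.
Path n0→n4→n7 (+1); total 3.
Path n0→n5→n7 (+1); total 4.
Path n0→n6→n7 (+1); total 5.
No residual n0→n7 path; max flow = 5.
Certifying cut of size 5: {n0→n7, n3→n7, n4→n7, n5→n7, n6→n7}.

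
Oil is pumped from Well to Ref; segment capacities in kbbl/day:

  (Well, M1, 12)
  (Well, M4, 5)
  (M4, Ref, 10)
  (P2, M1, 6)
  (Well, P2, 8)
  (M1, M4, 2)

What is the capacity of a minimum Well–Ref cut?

Augment Well→M4→Ref: bottleneck 5, flow now 5.
Augment Well→M1→M4→Ref: bottleneck 2, flow now 7.
No augmenting path remains; maximum flow = 7.
By max-flow min-cut, the minimum cut capacity equals the max flow.
In the residual graph, reachable from Well: {Well, P2, M1}.
Min-cut edges: Well→M4 (5), M1→M4 (2); capacity 5 + 2 = 7.

7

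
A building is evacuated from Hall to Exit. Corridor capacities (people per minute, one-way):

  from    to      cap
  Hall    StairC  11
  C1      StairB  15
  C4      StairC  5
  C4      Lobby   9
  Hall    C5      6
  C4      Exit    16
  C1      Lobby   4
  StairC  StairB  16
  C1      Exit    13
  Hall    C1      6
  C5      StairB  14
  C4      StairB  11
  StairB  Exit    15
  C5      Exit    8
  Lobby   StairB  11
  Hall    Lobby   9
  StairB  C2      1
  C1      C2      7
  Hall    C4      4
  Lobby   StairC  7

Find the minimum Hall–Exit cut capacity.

Augment Hall→C4→Exit: bottleneck 4, flow now 4.
Augment Hall→C1→Exit: bottleneck 6, flow now 10.
Augment Hall→C5→Exit: bottleneck 6, flow now 16.
Augment Hall→Lobby→StairB→Exit: bottleneck 9, flow now 25.
Augment Hall→StairC→StairB→Exit: bottleneck 6, flow now 31.
No augmenting path remains; maximum flow = 31.
By max-flow min-cut, the minimum cut capacity equals the max flow.
In the residual graph, reachable from Hall: {Hall, Lobby, C2, StairC, StairB}.
Min-cut edges: Hall→C4 (4), Hall→C1 (6), Hall→C5 (6), StairB→Exit (15); capacity 4 + 6 + 6 + 15 = 31.

31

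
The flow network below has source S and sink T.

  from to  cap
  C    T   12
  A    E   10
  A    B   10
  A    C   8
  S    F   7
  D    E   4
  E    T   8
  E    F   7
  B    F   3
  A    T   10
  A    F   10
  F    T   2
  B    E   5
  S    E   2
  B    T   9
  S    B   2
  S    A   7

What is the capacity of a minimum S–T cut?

Augment S→A→T: bottleneck 7, flow now 7.
Augment S→B→T: bottleneck 2, flow now 9.
Augment S→E→T: bottleneck 2, flow now 11.
Augment S→F→T: bottleneck 2, flow now 13.
No augmenting path remains; maximum flow = 13.
By max-flow min-cut, the minimum cut capacity equals the max flow.
In the residual graph, reachable from S: {S, F}.
Min-cut edges: S→A (7), S→B (2), S→E (2), F→T (2); capacity 7 + 2 + 2 + 2 = 13.

13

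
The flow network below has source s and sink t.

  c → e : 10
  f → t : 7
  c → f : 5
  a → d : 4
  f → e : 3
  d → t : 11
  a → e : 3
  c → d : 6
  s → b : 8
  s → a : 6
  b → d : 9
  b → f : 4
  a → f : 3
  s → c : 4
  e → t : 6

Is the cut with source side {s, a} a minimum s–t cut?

Given cut capacity: 8 + 4 + 4 + 3 + 3 = 22.
Augment s→a→d→t: bottleneck 4, flow now 4.
Augment s→a→e→t: bottleneck 2, flow now 6.
Augment s→b→d→t: bottleneck 7, flow now 13.
Augment s→b→f→t: bottleneck 1, flow now 14.
Augment s→c→e→t: bottleneck 4, flow now 18.
No augmenting path remains; maximum flow = 18.
In the residual graph, reachable from s: {s}.
Min-cut edges: s→a (6), s→b (8), s→c (4); capacity 6 + 8 + 4 = 18.
Cut capacity 22 exceeds the max flow 18, so it is not minimum.

No — its capacity is 22, but the minimum cut has capacity 18.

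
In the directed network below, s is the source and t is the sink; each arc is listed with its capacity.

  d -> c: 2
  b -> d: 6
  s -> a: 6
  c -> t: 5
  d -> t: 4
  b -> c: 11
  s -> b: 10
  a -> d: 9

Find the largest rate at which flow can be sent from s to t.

Augment s→a→d→t: bottleneck 4, flow now 4.
Augment s→b→c→t: bottleneck 5, flow now 9.
No augmenting path remains; maximum flow = 9.
In the residual graph, reachable from s: {s, a, b, c, d}.
Min-cut edges: c→t (5), d→t (4); capacity 5 + 4 = 9.
This cut is saturated, so no flow can exceed 9.

9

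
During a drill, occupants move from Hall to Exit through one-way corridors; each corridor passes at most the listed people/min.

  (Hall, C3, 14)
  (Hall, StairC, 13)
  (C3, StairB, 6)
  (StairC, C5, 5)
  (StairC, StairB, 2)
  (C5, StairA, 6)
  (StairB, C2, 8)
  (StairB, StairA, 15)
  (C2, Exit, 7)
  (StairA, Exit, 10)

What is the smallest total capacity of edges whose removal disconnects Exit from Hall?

13

Augment Hall→C3→StairB→C2→Exit: bottleneck 6, flow now 6.
Augment Hall→StairC→C5→StairA→Exit: bottleneck 5, flow now 11.
Augment Hall→StairC→StairB→C2→Exit: bottleneck 1, flow now 12.
Augment Hall→StairC→StairB→StairA→Exit: bottleneck 1, flow now 13.
No augmenting path remains; maximum flow = 13.
By max-flow min-cut, the minimum cut capacity equals the max flow.
In the residual graph, reachable from Hall: {Hall, C3, StairC}.
Min-cut edges: C3→StairB (6), StairC→C5 (5), StairC→StairB (2); capacity 6 + 5 + 2 = 13.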